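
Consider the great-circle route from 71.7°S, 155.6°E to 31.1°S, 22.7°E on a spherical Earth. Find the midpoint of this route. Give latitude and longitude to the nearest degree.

≈ 65°S, 42°E

Write both endpoints as unit vectors p₁, p₂ with components (cos φ cos λ, cos φ sin λ, sin φ).
The central angle between the endpoints is δ = arccos(p₁·p₂) ≈ 1.258 rad (72.1°).
Interpolate at f = 1/2 with slerp weights a = sin((1−f)δ)/sin δ ≈ 0.618, b = sin(fδ)/sin δ ≈ 0.618.
p = a·p₁ + b·p₂ ≈ (0.312, 0.285, -0.907); φ = arcsin(p_z) ≈ -65.04°, λ = atan2(p_y, p_x) ≈ 42.40°.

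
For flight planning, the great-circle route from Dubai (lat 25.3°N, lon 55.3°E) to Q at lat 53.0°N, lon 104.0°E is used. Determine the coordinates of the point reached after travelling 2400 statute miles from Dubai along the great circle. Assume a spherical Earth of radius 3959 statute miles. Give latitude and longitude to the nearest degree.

≈ lat 49°N, lon 88°E

Write both endpoints as unit vectors p₁, p₂ with components (cos φ cos λ, cos φ sin λ, sin φ).
The central angle between the endpoints is δ = arccos(p₁·p₂) ≈ 0.795 rad (45.5°). The total great-circle distance is δ·R ≈ 0.795 × 3959 ≈ 3147 mi, so the target fraction is f = 2400/3147 ≈ 0.763.
Interpolate at f ≈ 0.763 with slerp weights a = sin((1−f)δ)/sin δ ≈ 0.263, b = sin(fδ)/sin δ ≈ 0.798.
p = a·p₁ + b·p₂ ≈ (0.019, 0.661, 0.750); φ = arcsin(p_z) ≈ 48.57°, λ = atan2(p_y, p_x) ≈ 88.36°.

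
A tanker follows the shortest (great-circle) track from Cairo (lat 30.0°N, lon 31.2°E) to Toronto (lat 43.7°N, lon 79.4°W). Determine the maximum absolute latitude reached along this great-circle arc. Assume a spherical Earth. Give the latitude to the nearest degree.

≈ 54°N

The great circle lies in the plane with unit normal n̂ = (p₁ × p₂)/|p₁ × p₂|.
Here n̂_z ≈ -0.591; the vertex latitude is φ_max = arccos|n̂_z| ≈ 53.8°.
Check via Clairaut: cos φ_max = |cos φ₁| · sin C = cos(30.0°)·sin(43.0°) ≈ 0.591, again giving ≈ 53.8°.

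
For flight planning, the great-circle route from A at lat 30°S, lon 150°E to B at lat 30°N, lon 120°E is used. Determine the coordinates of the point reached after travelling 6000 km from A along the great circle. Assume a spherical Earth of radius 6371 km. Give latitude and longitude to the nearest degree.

≈ lat 19°N, lon 126°E

Convert each endpoint to a unit vector on the sphere (x = cos φ cos λ, y = cos φ sin λ, z = sin φ).
The central angle between the endpoints is δ = arccos(p₁·p₂) ≈ 1.160 rad (66.5°). The total great-circle distance is δ·R ≈ 1.160 × 6371 ≈ 7389 km, so the target fraction is f = 6000/7389 ≈ 0.812.
Interpolate at f ≈ 0.812 with slerp weights a = sin((1−f)δ)/sin δ ≈ 0.236, b = sin(fδ)/sin δ ≈ 0.882.
p = a·p₁ + b·p₂ ≈ (-0.559, 0.764, 0.323); φ = arcsin(p_z) ≈ 18.85°, λ = atan2(p_y, p_x) ≈ 126.20°.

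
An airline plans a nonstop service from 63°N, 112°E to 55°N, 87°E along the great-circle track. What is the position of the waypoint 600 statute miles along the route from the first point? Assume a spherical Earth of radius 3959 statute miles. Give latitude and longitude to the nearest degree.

From cos δ = sin φ₁ sin φ₂ + cos φ₁ cos φ₂ cos Δλ, the central angle is δ ≈ 0.262 rad (15.0°). The total great-circle distance is δ·R ≈ 0.262 × 3959 ≈ 1037 mi, so the target fraction is f = 600/1037 ≈ 0.578.
Interpolate at f ≈ 0.578 with slerp weights a = sin((1−f)δ)/sin δ ≈ 0.426, b = sin(fδ)/sin δ ≈ 0.583.
p = a·p₁ + b·p₂ ≈ (-0.055, 0.513, 0.857); φ = arcsin(p_z) ≈ 58.94°, λ = atan2(p_y, p_x) ≈ 96.11°.

≈ 59°N, 96°E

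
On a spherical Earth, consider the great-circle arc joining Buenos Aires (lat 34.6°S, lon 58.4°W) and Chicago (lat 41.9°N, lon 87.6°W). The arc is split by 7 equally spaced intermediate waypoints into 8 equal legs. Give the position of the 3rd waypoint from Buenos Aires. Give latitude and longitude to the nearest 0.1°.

≈ lat 5.9°S, lon 69.2°W

Write both endpoints as unit vectors p₁, p₂ with components (cos φ cos λ, cos φ sin λ, sin φ).
The central angle between the endpoints is δ = arccos(p₁·p₂) ≈ 1.415 rad (81.0°).
Interpolate at f = 3/8 with slerp weights a = sin((1−f)δ)/sin δ ≈ 0.783, b = sin(fδ)/sin δ ≈ 0.512.
p = a·p₁ + b·p₂ ≈ (0.354, -0.930, -0.103); φ = arcsin(p_z) ≈ -5.88°, λ = atan2(p_y, p_x) ≈ -69.18°.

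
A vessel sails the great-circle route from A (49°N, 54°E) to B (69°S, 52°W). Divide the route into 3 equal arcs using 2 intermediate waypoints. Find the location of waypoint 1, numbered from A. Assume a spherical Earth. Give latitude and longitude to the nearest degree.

≈ (7°N, 31°E)

Convert each endpoint to a unit vector on the sphere (x = cos φ cos λ, y = cos φ sin λ, z = sin φ).
The central angle between the endpoints is δ = arccos(p₁·p₂) ≈ 2.449 rad (140.3°).
Interpolate at f = 1/3 with slerp weights a = sin((1−f)δ)/sin δ ≈ 1.563, b = sin(fδ)/sin δ ≈ 1.141.
p = a·p₁ + b·p₂ ≈ (0.854, 0.507, 0.114); φ = arcsin(p_z) ≈ 6.57°, λ = atan2(p_y, p_x) ≈ 30.70°.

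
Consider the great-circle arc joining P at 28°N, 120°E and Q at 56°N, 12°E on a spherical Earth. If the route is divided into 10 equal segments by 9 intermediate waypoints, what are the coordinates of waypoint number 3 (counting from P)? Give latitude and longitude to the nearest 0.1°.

≈ 46.1°N, 102.1°E

Write both endpoints as unit vectors p₁, p₂ with components (cos φ cos λ, cos φ sin λ, sin φ).
The central angle between the endpoints is δ = arccos(p₁·p₂) ≈ 1.332 rad (76.3°).
Interpolate at f = 3/10 with slerp weights a = sin((1−f)δ)/sin δ ≈ 0.826, b = sin(fδ)/sin δ ≈ 0.400.
p = a·p₁ + b·p₂ ≈ (-0.146, 0.679, 0.720); φ = arcsin(p_z) ≈ 46.05°, λ = atan2(p_y, p_x) ≈ 102.13°.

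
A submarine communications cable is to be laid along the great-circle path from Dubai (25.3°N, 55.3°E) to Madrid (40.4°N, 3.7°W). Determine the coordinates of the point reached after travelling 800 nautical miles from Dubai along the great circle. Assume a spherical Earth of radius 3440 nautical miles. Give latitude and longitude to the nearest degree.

≈ 32°N, 42°E

Convert each endpoint to a unit vector on the sphere (x = cos φ cos λ, y = cos φ sin λ, z = sin φ).
The central angle between the endpoints is δ = arccos(p₁·p₂) ≈ 0.887 rad (50.8°). The total great-circle distance is δ·R ≈ 0.887 × 3440 ≈ 3052 nmi, so the target fraction is f = 800/3052 ≈ 0.262.
Interpolate at f ≈ 0.262 with slerp weights a = sin((1−f)δ)/sin δ ≈ 0.785, b = sin(fδ)/sin δ ≈ 0.297.
p = a·p₁ + b·p₂ ≈ (0.630, 0.569, 0.528); φ = arcsin(p_z) ≈ 31.89°, λ = atan2(p_y, p_x) ≈ 42.09°.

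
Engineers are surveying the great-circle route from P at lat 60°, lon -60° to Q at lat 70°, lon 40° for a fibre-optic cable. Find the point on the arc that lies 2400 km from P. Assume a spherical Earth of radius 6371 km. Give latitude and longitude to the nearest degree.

Write both endpoints as unit vectors p₁, p₂ with components (cos φ cos λ, cos φ sin λ, sin φ).
The central angle between the endpoints is δ = arccos(p₁·p₂) ≈ 0.670 rad (38.4°). The total great-circle distance is δ·R ≈ 0.670 × 6371 ≈ 4266 km, so the target fraction is f = 2400/4266 ≈ 0.563.
Interpolate at f ≈ 0.563 with slerp weights a = sin((1−f)δ)/sin δ ≈ 0.465, b = sin(fδ)/sin δ ≈ 0.593.
p = a·p₁ + b·p₂ ≈ (0.272, -0.071, 0.960); φ = arcsin(p_z) ≈ 73.70°, λ = atan2(p_y, p_x) ≈ -14.67°.

≈ lat 74°, lon -15°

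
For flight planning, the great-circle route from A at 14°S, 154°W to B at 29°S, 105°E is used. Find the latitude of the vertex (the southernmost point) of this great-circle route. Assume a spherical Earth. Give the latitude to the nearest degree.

The great circle lies in the plane with unit normal n̂ = (p₁ × p₂)/|p₁ × p₂|.
Here n̂_z ≈ -0.834; the vertex latitude is φ_max = arccos|n̂_z| ≈ 33.5°.

≈ 34°S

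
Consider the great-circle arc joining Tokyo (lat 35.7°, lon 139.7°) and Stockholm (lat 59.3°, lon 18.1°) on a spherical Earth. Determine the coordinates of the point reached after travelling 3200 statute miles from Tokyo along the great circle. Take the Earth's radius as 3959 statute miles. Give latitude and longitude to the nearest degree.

Convert each endpoint to a unit vector on the sphere (x = cos φ cos λ, y = cos φ sin λ, z = sin φ).
The central angle between the endpoints is δ = arccos(p₁·p₂) ≈ 1.282 rad (73.5°). The total great-circle distance is δ·R ≈ 1.282 × 3959 ≈ 5077 mi, so the target fraction is f = 3200/5077 ≈ 0.630.
Interpolate at f ≈ 0.630 with slerp weights a = sin((1−f)δ)/sin δ ≈ 0.476, b = sin(fδ)/sin δ ≈ 0.754.
p = a·p₁ + b·p₂ ≈ (0.071, 0.370, 0.926); φ = arcsin(p_z) ≈ 67.88°, λ = atan2(p_y, p_x) ≈ 79.11°.

≈ lat 68°, lon 79°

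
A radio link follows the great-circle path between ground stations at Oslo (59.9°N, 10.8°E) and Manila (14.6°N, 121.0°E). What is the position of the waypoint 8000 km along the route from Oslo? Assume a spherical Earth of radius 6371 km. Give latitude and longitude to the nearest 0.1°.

From cos δ = sin φ₁ sin φ₂ + cos φ₁ cos φ₂ cos Δλ, the central angle is δ ≈ 1.520 rad (87.1°). The total great-circle distance is δ·R ≈ 1.520 × 6371 ≈ 9686 km, so the target fraction is f = 8000/9686 ≈ 0.826.
Interpolate at f ≈ 0.826 with slerp weights a = sin((1−f)δ)/sin δ ≈ 0.262, b = sin(fδ)/sin δ ≈ 0.952.
p = a·p₁ + b·p₂ ≈ (-0.345, 0.814, 0.466); φ = arcsin(p_z) ≈ 27.81°, λ = atan2(p_y, p_x) ≈ 112.99°.

≈ 27.8°N, 113.0°E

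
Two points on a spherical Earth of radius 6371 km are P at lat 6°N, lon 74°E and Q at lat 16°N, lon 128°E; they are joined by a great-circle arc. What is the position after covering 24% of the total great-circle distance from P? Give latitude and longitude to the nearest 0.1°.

≈ lat 9.3°N, lon 86.6°E

Write both endpoints as unit vectors p₁, p₂ with components (cos φ cos λ, cos φ sin λ, sin φ).
The central angle between the endpoints is δ = arccos(p₁·p₂) ≈ 0.939 rad (53.8°).
Interpolate at f = 0.24 with slerp weights a = sin((1−f)δ)/sin δ ≈ 0.811, b = sin(fδ)/sin δ ≈ 0.277.
p = a·p₁ + b·p₂ ≈ (0.058, 0.985, 0.161); φ = arcsin(p_z) ≈ 9.27°, λ = atan2(p_y, p_x) ≈ 86.60°.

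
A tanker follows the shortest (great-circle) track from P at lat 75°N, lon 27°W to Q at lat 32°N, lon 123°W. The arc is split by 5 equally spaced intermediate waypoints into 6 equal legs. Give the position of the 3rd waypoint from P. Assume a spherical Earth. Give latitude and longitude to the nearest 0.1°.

Convert each endpoint to a unit vector on the sphere (x = cos φ cos λ, y = cos φ sin λ, z = sin φ).
The central angle between the endpoints is δ = arccos(p₁·p₂) ≈ 1.060 rad (60.7°).
Interpolate at f = 3/6 with slerp weights a = sin((1−f)δ)/sin δ ≈ 0.579, b = sin(fδ)/sin δ ≈ 0.579.
p = a·p₁ + b·p₂ ≈ (-0.134, -0.480, 0.867); φ = arcsin(p_z) ≈ 60.09°, λ = atan2(p_y, p_x) ≈ -105.59°.

≈ lat 60.1°N, lon 105.6°W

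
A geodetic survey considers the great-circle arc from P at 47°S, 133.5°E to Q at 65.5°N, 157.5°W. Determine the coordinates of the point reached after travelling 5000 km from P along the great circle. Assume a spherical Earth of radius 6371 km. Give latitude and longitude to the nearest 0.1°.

Convert each endpoint to a unit vector on the sphere (x = cos φ cos λ, y = cos φ sin λ, z = sin φ).
The central angle between the endpoints is δ = arccos(p₁·p₂) ≈ 2.170 rad (124.3°). The total great-circle distance is δ·R ≈ 2.170 × 6371 ≈ 13826 km, so the target fraction is f = 5000/13826 ≈ 0.362.
Interpolate at f ≈ 0.362 with slerp weights a = sin((1−f)δ)/sin δ ≈ 1.190, b = sin(fδ)/sin δ ≈ 0.856.
p = a·p₁ + b·p₂ ≈ (-0.887, 0.453, -0.092); φ = arcsin(p_z) ≈ -5.26°, λ = atan2(p_y, p_x) ≈ 152.94°.

≈ 5.3°S, 152.9°E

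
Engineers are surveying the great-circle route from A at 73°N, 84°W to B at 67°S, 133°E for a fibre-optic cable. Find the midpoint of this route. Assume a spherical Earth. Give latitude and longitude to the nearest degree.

≈ 9°N, 179°W

The haversine formula gives a central angle δ ≈ 2.902 rad (166.3°) between the endpoints.
Interpolate at f = 1/2 with slerp weights a = sin((1−f)δ)/sin δ ≈ 4.190, b = sin(fδ)/sin δ ≈ 4.190.
p = a·p₁ + b·p₂ ≈ (-0.988, -0.021, 0.150); φ = arcsin(p_z) ≈ 8.63°, λ = atan2(p_y, p_x) ≈ -178.78°.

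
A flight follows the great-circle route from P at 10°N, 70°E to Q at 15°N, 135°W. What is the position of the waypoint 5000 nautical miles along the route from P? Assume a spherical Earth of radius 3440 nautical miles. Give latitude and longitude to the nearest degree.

≈ 45°N, 161°E

Write both endpoints as unit vectors p₁, p₂ with components (cos φ cos λ, cos φ sin λ, sin φ).
The central angle between the endpoints is δ = arccos(p₁·p₂) ≈ 2.527 rad (144.8°). The total great-circle distance is δ·R ≈ 2.527 × 3440 ≈ 8694 nmi, so the target fraction is f = 5000/8694 ≈ 0.575.
Interpolate at f ≈ 0.575 with slerp weights a = sin((1−f)δ)/sin δ ≈ 1.525, b = sin(fδ)/sin δ ≈ 1.723.
p = a·p₁ + b·p₂ ≈ (-0.663, 0.234, 0.711); φ = arcsin(p_z) ≈ 45.30°, λ = atan2(p_y, p_x) ≈ 160.53°.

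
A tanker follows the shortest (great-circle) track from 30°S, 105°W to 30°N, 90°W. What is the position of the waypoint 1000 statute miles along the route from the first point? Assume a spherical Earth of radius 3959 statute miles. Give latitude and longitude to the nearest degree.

The haversine formula gives a central angle δ ≈ 1.076 rad (61.7°) between the endpoints. The total great-circle distance is δ·R ≈ 1.076 × 3959 ≈ 4262 mi, so the target fraction is f = 1000/4262 ≈ 0.235.
Interpolate at f ≈ 0.235 with slerp weights a = sin((1−f)δ)/sin δ ≈ 0.834, b = sin(fδ)/sin δ ≈ 0.284.
p = a·p₁ + b·p₂ ≈ (-0.187, -0.943, -0.275); φ = arcsin(p_z) ≈ -15.95°, λ = atan2(p_y, p_x) ≈ -101.21°.

≈ 16°S, 101°W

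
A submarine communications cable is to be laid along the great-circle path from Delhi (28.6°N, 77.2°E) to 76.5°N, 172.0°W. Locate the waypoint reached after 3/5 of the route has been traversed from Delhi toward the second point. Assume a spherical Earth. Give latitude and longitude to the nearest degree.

From cos δ = sin φ₁ sin φ₂ + cos φ₁ cos φ₂ cos Δλ, the central angle is δ ≈ 1.167 rad (66.9°).
Interpolate at f = 3/5 with slerp weights a = sin((1−f)δ)/sin δ ≈ 0.489, b = sin(fδ)/sin δ ≈ 0.701.
p = a·p₁ + b·p₂ ≈ (-0.067, 0.396, 0.916); φ = arcsin(p_z) ≈ 66.31°, λ = atan2(p_y, p_x) ≈ 99.57°.

≈ 66°N, 100°E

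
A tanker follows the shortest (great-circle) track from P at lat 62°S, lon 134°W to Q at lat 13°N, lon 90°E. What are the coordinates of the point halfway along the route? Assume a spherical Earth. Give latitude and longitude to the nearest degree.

Convert each endpoint to a unit vector on the sphere (x = cos φ cos λ, y = cos φ sin λ, z = sin φ).
The central angle between the endpoints is δ = arccos(p₁·p₂) ≈ 2.127 rad (121.8°).
Interpolate at f = 1/2 with slerp weights a = sin((1−f)δ)/sin δ ≈ 1.029, b = sin(fδ)/sin δ ≈ 1.029.
p = a·p₁ + b·p₂ ≈ (-0.336, 0.655, -0.677); φ = arcsin(p_z) ≈ -42.61°, λ = atan2(p_y, p_x) ≈ 117.12°.

≈ lat 43°S, lon 117°E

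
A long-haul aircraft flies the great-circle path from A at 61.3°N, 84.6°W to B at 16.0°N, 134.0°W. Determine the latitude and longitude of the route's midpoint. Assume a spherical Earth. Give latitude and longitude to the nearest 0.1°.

≈ 41.0°N, 118.0°W

From cos δ = sin φ₁ sin φ₂ + cos φ₁ cos φ₂ cos Δλ, the central angle is δ ≈ 0.998 rad (57.2°).
Interpolate at f = 1/2 with slerp weights a = sin((1−f)δ)/sin δ ≈ 0.569, b = sin(fδ)/sin δ ≈ 0.569.
p = a·p₁ + b·p₂ ≈ (-0.354, -0.666, 0.656); φ = arcsin(p_z) ≈ 41.03°, λ = atan2(p_y, p_x) ≈ -118.03°.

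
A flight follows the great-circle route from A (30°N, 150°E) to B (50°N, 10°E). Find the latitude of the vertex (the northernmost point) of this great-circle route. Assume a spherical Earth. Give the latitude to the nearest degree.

≈ 69°N

The great circle lies in the plane with unit normal n̂ = (p₁ × p₂)/|p₁ × p₂|.
Here n̂_z ≈ -0.358; the vertex latitude is φ_max = arccos|n̂_z| ≈ 69.0°.
Check via Clairaut: cos φ_max = |cos φ₁| · sin C = cos(30.0°)·sin(24.4°) ≈ 0.358, again giving ≈ 69.0°.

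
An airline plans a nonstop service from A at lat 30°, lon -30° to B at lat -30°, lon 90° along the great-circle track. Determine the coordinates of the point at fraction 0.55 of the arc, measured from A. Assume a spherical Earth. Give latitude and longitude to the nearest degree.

≈ lat -4°, lon 35°

The haversine formula gives a central angle δ ≈ 2.246 rad (128.7°) between the endpoints.
Interpolate at f = 0.55 with slerp weights a = sin((1−f)δ)/sin δ ≈ 1.085, b = sin(fδ)/sin δ ≈ 1.210.
p = a·p₁ + b·p₂ ≈ (0.814, 0.578, -0.062); φ = arcsin(p_z) ≈ -3.56°, λ = atan2(p_y, p_x) ≈ 35.36°.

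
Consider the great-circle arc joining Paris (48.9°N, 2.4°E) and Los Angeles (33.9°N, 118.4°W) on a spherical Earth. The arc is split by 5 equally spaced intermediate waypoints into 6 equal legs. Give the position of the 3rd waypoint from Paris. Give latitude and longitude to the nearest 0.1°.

Convert each endpoint to a unit vector on the sphere (x = cos φ cos λ, y = cos φ sin λ, z = sin φ).
The central angle between the endpoints is δ = arccos(p₁·p₂) ≈ 1.429 rad (81.9°).
Interpolate at f = 3/6 with slerp weights a = sin((1−f)δ)/sin δ ≈ 0.662, b = sin(fδ)/sin δ ≈ 0.662.
p = a·p₁ + b·p₂ ≈ (0.173, -0.465, 0.868); φ = arcsin(p_z) ≈ 60.24°, λ = atan2(p_y, p_x) ≈ -69.55°.

≈ 60.2°N, 69.5°W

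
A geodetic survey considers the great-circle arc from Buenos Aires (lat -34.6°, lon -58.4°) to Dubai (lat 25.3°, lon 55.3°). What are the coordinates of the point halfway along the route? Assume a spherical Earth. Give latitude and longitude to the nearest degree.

≈ lat -8°, lon 3°

Write both endpoints as unit vectors p₁, p₂ with components (cos φ cos λ, cos φ sin λ, sin φ).
The central angle between the endpoints is δ = arccos(p₁·p₂) ≈ 2.143 rad (122.8°).
Interpolate at f = 1/2 with slerp weights a = sin((1−f)δ)/sin δ ≈ 1.045, b = sin(fδ)/sin δ ≈ 1.045.
p = a·p₁ + b·p₂ ≈ (0.988, 0.044, -0.147); φ = arcsin(p_z) ≈ -8.44°, λ = atan2(p_y, p_x) ≈ 2.55°.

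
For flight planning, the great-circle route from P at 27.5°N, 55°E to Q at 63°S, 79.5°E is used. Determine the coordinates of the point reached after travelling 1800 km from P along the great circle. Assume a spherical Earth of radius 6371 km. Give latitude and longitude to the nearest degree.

≈ 12°N, 58°E

Write both endpoints as unit vectors p₁, p₂ with components (cos φ cos λ, cos φ sin λ, sin φ).
The central angle between the endpoints is δ = arccos(p₁·p₂) ≈ 1.616 rad (92.6°). The total great-circle distance is δ·R ≈ 1.616 × 6371 ≈ 10294 km, so the target fraction is f = 1800/10294 ≈ 0.175.
Interpolate at f ≈ 0.175 with slerp weights a = sin((1−f)δ)/sin δ ≈ 0.973, b = sin(fδ)/sin δ ≈ 0.279.
p = a·p₁ + b·p₂ ≈ (0.518, 0.831, 0.201); φ = arcsin(p_z) ≈ 11.57°, λ = atan2(p_y, p_x) ≈ 58.07°.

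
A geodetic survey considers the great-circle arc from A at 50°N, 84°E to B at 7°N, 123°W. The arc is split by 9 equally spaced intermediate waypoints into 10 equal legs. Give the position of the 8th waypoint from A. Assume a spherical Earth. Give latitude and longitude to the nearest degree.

≈ 29°N, 132°W

The haversine formula gives a central angle δ ≈ 2.066 rad (118.4°) between the endpoints.
Interpolate at f = 8/10 with slerp weights a = sin((1−f)δ)/sin δ ≈ 0.456, b = sin(fδ)/sin δ ≈ 1.133.
p = a·p₁ + b·p₂ ≈ (-0.582, -0.651, 0.488); φ = arcsin(p_z) ≈ 29.18°, λ = atan2(p_y, p_x) ≈ -131.77°.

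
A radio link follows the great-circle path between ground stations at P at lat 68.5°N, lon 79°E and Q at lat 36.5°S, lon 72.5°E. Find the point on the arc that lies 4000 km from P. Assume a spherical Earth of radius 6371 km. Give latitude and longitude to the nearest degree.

From cos δ = sin φ₁ sin φ₂ + cos φ₁ cos φ₂ cos Δλ, the central angle is δ ≈ 1.835 rad (105.1°). The total great-circle distance is δ·R ≈ 1.835 × 6371 ≈ 11688 km, so the target fraction is f = 4000/11688 ≈ 0.342.
Interpolate at f ≈ 0.342 with slerp weights a = sin((1−f)δ)/sin δ ≈ 0.968, b = sin(fδ)/sin δ ≈ 0.608.
p = a·p₁ + b·p₂ ≈ (0.215, 0.815, 0.539); φ = arcsin(p_z) ≈ 32.59°, λ = atan2(p_y, p_x) ≈ 75.23°.

≈ lat 33°N, lon 75°E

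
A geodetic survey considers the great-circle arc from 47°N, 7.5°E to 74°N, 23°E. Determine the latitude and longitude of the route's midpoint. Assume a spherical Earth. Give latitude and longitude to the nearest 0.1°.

Write both endpoints as unit vectors p₁, p₂ with components (cos φ cos λ, cos φ sin λ, sin φ).
The central angle between the endpoints is δ = arccos(p₁·p₂) ≈ 0.486 rad (27.9°).
Interpolate at f = 1/2 with slerp weights a = sin((1−f)δ)/sin δ ≈ 0.515, b = sin(fδ)/sin δ ≈ 0.515.
p = a·p₁ + b·p₂ ≈ (0.479, 0.101, 0.872); φ = arcsin(p_z) ≈ 60.68°, λ = atan2(p_y, p_x) ≈ 11.94°.

≈ 60.7°N, 11.9°E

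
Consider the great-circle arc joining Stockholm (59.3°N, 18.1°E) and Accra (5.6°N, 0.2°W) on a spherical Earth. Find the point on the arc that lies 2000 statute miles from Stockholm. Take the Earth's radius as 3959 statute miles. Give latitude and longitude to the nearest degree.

≈ 32°N, 6°E

Write both endpoints as unit vectors p₁, p₂ with components (cos φ cos λ, cos φ sin λ, sin φ).
The central angle between the endpoints is δ = arccos(p₁·p₂) ≈ 0.969 rad (55.5°). The total great-circle distance is δ·R ≈ 0.969 × 3959 ≈ 3835 mi, so the target fraction is f = 2000/3835 ≈ 0.521.
Interpolate at f ≈ 0.521 with slerp weights a = sin((1−f)δ)/sin δ ≈ 0.543, b = sin(fδ)/sin δ ≈ 0.587.
p = a·p₁ + b·p₂ ≈ (0.848, 0.084, 0.524); φ = arcsin(p_z) ≈ 31.59°, λ = atan2(p_y, p_x) ≈ 5.66°.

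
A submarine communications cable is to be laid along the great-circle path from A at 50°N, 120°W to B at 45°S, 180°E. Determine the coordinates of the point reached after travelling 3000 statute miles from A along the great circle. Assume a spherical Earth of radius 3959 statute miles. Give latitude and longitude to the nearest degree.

Convert each endpoint to a unit vector on the sphere (x = cos φ cos λ, y = cos φ sin λ, z = sin φ).
The central angle between the endpoints is δ = arccos(p₁·p₂) ≈ 1.891 rad (108.3°). The total great-circle distance is δ·R ≈ 1.891 × 3959 ≈ 7485 mi, so the target fraction is f = 3000/7485 ≈ 0.401.
Interpolate at f ≈ 0.401 with slerp weights a = sin((1−f)δ)/sin δ ≈ 0.954, b = sin(fδ)/sin δ ≈ 0.724.
p = a·p₁ + b·p₂ ≈ (-0.819, -0.531, 0.219); φ = arcsin(p_z) ≈ 12.64°, λ = atan2(p_y, p_x) ≈ -147.03°.

≈ 13°N, 147°W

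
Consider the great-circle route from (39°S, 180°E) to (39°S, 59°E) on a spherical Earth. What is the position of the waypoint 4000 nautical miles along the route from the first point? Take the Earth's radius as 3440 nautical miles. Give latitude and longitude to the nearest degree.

Write both endpoints as unit vectors p₁, p₂ with components (cos φ cos λ, cos φ sin λ, sin φ).
The central angle between the endpoints is δ = arccos(p₁·p₂) ≈ 1.486 rad (85.1°). The total great-circle distance is δ·R ≈ 1.486 × 3440 ≈ 5111 nmi, so the target fraction is f = 4000/5111 ≈ 0.783.
Interpolate at f ≈ 0.783 with slerp weights a = sin((1−f)δ)/sin δ ≈ 0.318, b = sin(fδ)/sin δ ≈ 0.921.
p = a·p₁ + b·p₂ ≈ (0.121, 0.614, -0.780); φ = arcsin(p_z) ≈ -51.28°, λ = atan2(p_y, p_x) ≈ 78.83°.

≈ (51°S, 79°E)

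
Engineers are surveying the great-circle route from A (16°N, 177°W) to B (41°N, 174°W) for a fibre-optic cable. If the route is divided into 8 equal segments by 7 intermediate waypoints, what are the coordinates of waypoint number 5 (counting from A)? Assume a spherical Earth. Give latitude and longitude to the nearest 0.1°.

Write both endpoints as unit vectors p₁, p₂ with components (cos φ cos λ, cos φ sin λ, sin φ).
The central angle between the endpoints is δ = arccos(p₁·p₂) ≈ 0.439 rad (25.1°).
Interpolate at f = 5/8 with slerp weights a = sin((1−f)δ)/sin δ ≈ 0.386, b = sin(fδ)/sin δ ≈ 0.637.
p = a·p₁ + b·p₂ ≈ (-0.849, -0.070, 0.524); φ = arcsin(p_z) ≈ 31.63°, λ = atan2(p_y, p_x) ≈ -175.31°.

≈ (31.6°N, 175.3°W)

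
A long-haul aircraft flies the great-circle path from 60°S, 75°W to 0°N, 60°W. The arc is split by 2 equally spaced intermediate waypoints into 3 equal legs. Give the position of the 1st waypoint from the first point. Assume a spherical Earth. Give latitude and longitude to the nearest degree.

≈ 40°S, 67°W

The haversine formula gives a central angle δ ≈ 1.067 rad (61.1°) between the endpoints.
Interpolate at f = 1/3 with slerp weights a = sin((1−f)δ)/sin δ ≈ 0.745, b = sin(fδ)/sin δ ≈ 0.398.
p = a·p₁ + b·p₂ ≈ (0.295, -0.704, -0.646); φ = arcsin(p_z) ≈ -40.21°, λ = atan2(p_y, p_x) ≈ -67.26°.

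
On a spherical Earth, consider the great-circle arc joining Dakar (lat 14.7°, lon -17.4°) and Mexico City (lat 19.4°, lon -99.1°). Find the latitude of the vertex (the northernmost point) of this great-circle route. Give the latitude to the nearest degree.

≈ 22°

The great circle lies in the plane with unit normal n̂ = (p₁ × p₂)/|p₁ × p₂|.
Here n̂_z ≈ -0.925; the vertex latitude is φ_max = arccos|n̂_z| ≈ 22.4°.
Check via Clairaut: cos φ_max = |cos φ₁| · sin C = cos(14.7°)·sin(72.9°) ≈ 0.925, again giving ≈ 22.4°.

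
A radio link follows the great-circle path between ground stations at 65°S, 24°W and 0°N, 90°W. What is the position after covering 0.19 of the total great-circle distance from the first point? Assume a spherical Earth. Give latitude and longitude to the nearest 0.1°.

Convert each endpoint to a unit vector on the sphere (x = cos φ cos λ, y = cos φ sin λ, z = sin φ).
The central angle between the endpoints is δ = arccos(p₁·p₂) ≈ 1.398 rad (80.1°).
Interpolate at f = 0.19 with slerp weights a = sin((1−f)δ)/sin δ ≈ 0.919, b = sin(fδ)/sin δ ≈ 0.266.
p = a·p₁ + b·p₂ ≈ (0.355, -0.424, -0.833); φ = arcsin(p_z) ≈ -56.41°, λ = atan2(p_y, p_x) ≈ -50.10°.

≈ 56.4°S, 50.1°W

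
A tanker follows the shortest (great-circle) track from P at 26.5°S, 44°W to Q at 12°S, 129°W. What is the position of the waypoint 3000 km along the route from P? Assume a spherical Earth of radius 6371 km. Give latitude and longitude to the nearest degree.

Convert each endpoint to a unit vector on the sphere (x = cos φ cos λ, y = cos φ sin λ, z = sin φ).
The central angle between the endpoints is δ = arccos(p₁·p₂) ≈ 1.401 rad (80.3°). The total great-circle distance is δ·R ≈ 1.401 × 6371 ≈ 8925 km, so the target fraction is f = 3000/8925 ≈ 0.336.
Interpolate at f ≈ 0.336 with slerp weights a = sin((1−f)δ)/sin δ ≈ 0.813, b = sin(fδ)/sin δ ≈ 0.460.
p = a·p₁ + b·p₂ ≈ (0.240, -0.856, -0.459); φ = arcsin(p_z) ≈ -27.30°, λ = atan2(p_y, p_x) ≈ -74.31°.

≈ 27°S, 74°W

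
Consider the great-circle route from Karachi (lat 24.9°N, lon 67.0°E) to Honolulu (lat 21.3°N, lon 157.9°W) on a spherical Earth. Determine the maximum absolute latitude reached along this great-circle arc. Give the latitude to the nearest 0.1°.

The great circle lies in the plane with unit normal n̂ = (p₁ × p₂)/|p₁ × p₂|.
Here n̂_z ≈ +0.666; the vertex latitude is φ_max = arccos|n̂_z| ≈ 48.2°.

≈ 48.2°N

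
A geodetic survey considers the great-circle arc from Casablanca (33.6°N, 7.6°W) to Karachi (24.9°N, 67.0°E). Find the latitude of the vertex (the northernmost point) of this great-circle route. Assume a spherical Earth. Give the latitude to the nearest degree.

The great circle lies in the plane with unit normal n̂ = (p₁ × p₂)/|p₁ × p₂|.
Here n̂_z ≈ +0.808; the vertex latitude is φ_max = arccos|n̂_z| ≈ 36.1°.
Check via Clairaut: cos φ_max = |cos φ₁| · sin C = cos(33.6°)·sin(76.0°) ≈ 0.808, again giving ≈ 36.1°.

≈ 36°N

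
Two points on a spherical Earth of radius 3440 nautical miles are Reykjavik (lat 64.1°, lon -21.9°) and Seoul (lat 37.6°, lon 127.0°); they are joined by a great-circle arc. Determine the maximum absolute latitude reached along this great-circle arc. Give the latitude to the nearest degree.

≈ 79°

The great circle lies in the plane with unit normal n̂ = (p₁ × p₂)/|p₁ × p₂|.
Here n̂_z ≈ +0.185; the vertex latitude is φ_max = arccos|n̂_z| ≈ 79.4°.
Check via Clairaut: cos φ_max = |cos φ₁| · sin C = cos(64.1°)·sin(25.0°) ≈ 0.185, again giving ≈ 79.4°.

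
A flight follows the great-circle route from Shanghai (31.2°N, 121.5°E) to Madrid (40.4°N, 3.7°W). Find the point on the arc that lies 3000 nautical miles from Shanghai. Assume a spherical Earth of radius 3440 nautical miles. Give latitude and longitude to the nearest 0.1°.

Write both endpoints as unit vectors p₁, p₂ with components (cos φ cos λ, cos φ sin λ, sin φ).
The central angle between the endpoints is δ = arccos(p₁·p₂) ≈ 1.611 rad (92.3°). The total great-circle distance is δ·R ≈ 1.611 × 3440 ≈ 5540 nmi, so the target fraction is f = 3000/5540 ≈ 0.541.
Interpolate at f ≈ 0.541 with slerp weights a = sin((1−f)δ)/sin δ ≈ 0.674, b = sin(fδ)/sin δ ≈ 0.766.
p = a·p₁ + b·p₂ ≈ (0.281, 0.454, 0.846); φ = arcsin(p_z) ≈ 57.74°, λ = atan2(p_y, p_x) ≈ 58.20°.

≈ 57.7°N, 58.2°E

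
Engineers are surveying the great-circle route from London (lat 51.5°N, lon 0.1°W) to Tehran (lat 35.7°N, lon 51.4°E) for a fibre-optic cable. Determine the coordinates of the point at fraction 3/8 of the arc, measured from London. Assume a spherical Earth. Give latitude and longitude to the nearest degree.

Convert each endpoint to a unit vector on the sphere (x = cos φ cos λ, y = cos φ sin λ, z = sin φ).
The central angle between the endpoints is δ = arccos(p₁·p₂) ≈ 0.690 rad (39.5°).
Interpolate at f = 3/8 with slerp weights a = sin((1−f)δ)/sin δ ≈ 0.657, b = sin(fδ)/sin δ ≈ 0.402.
p = a·p₁ + b·p₂ ≈ (0.612, 0.254, 0.748); φ = arcsin(p_z) ≈ 48.46°, λ = atan2(p_y, p_x) ≈ 22.56°.

≈ lat 48°N, lon 23°E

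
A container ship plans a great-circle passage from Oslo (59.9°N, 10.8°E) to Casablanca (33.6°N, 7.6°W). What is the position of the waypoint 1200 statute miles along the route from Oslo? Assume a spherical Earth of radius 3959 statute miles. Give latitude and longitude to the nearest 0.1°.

≈ (44.4°N, 2.3°W)

Write both endpoints as unit vectors p₁, p₂ with components (cos φ cos λ, cos φ sin λ, sin φ).
The central angle between the endpoints is δ = arccos(p₁·p₂) ≈ 0.505 rad (28.9°). The total great-circle distance is δ·R ≈ 0.505 × 3959 ≈ 2000 mi, so the target fraction is f = 1200/2000 ≈ 0.600.
Interpolate at f ≈ 0.600 with slerp weights a = sin((1−f)δ)/sin δ ≈ 0.415, b = sin(fδ)/sin δ ≈ 0.617.
p = a·p₁ + b·p₂ ≈ (0.714, -0.029, 0.700); φ = arcsin(p_z) ≈ 44.43°, λ = atan2(p_y, p_x) ≈ -2.33°.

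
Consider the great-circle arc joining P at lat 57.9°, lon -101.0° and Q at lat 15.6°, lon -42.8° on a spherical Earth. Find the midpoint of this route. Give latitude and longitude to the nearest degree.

From cos δ = sin φ₁ sin φ₂ + cos φ₁ cos φ₂ cos Δλ, the central angle is δ ≈ 1.050 rad (60.2°).
Interpolate at f = 1/2 with slerp weights a = sin((1−f)δ)/sin δ ≈ 0.578, b = sin(fδ)/sin δ ≈ 0.578.
p = a·p₁ + b·p₂ ≈ (0.350, -0.680, 0.645); φ = arcsin(p_z) ≈ 40.16°, λ = atan2(p_y, p_x) ≈ -62.77°.

≈ lat 40°, lon -63°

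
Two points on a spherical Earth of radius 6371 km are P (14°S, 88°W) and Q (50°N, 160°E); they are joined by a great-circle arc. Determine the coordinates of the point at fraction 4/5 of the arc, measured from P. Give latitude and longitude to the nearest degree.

Write both endpoints as unit vectors p₁, p₂ with components (cos φ cos λ, cos φ sin λ, sin φ).
The central angle between the endpoints is δ = arccos(p₁·p₂) ≈ 2.003 rad (114.8°).
Interpolate at f = 4/5 with slerp weights a = sin((1−f)δ)/sin δ ≈ 0.430, b = sin(fδ)/sin δ ≈ 1.101.
p = a·p₁ + b·p₂ ≈ (-0.650, -0.174, 0.739); φ = arcsin(p_z) ≈ 47.67°, λ = atan2(p_y, p_x) ≈ -164.98°.

≈ (48°N, 165°W)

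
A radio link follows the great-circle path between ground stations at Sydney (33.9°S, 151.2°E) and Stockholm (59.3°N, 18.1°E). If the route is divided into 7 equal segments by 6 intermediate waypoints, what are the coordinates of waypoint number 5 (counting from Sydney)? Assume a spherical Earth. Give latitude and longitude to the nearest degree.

≈ 50°N, 89°E

The haversine formula gives a central angle δ ≈ 2.448 rad (140.3°) between the endpoints.
Interpolate at f = 5/7 with slerp weights a = sin((1−f)δ)/sin δ ≈ 1.007, b = sin(fδ)/sin δ ≈ 1.540.
p = a·p₁ + b·p₂ ≈ (0.015, 0.647, 0.762); φ = arcsin(p_z) ≈ 49.67°, λ = atan2(p_y, p_x) ≈ 88.71°.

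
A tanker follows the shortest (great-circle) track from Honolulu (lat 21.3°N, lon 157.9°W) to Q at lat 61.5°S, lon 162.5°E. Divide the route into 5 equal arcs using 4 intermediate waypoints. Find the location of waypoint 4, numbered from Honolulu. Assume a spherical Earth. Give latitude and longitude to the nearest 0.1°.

≈ lat 46.1°S, lon 177.6°E

Write both endpoints as unit vectors p₁, p₂ with components (cos φ cos λ, cos φ sin λ, sin φ).
The central angle between the endpoints is δ = arccos(p₁·p₂) ≈ 1.547 rad (88.7°).
Interpolate at f = 4/5 with slerp weights a = sin((1−f)δ)/sin δ ≈ 0.305, b = sin(fδ)/sin δ ≈ 0.945.
p = a·p₁ + b·p₂ ≈ (-0.693, 0.029, -0.720); φ = arcsin(p_z) ≈ -46.07°, λ = atan2(p_y, p_x) ≈ 177.62°.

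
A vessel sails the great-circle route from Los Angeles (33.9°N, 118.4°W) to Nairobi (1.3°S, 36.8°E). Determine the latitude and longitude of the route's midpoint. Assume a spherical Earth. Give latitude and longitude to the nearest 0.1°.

Write both endpoints as unit vectors p₁, p₂ with components (cos φ cos λ, cos φ sin λ, sin φ).
The central angle between the endpoints is δ = arccos(p₁·p₂) ≈ 2.443 rad (140.0°).
Interpolate at f = 1/2 with slerp weights a = sin((1−f)δ)/sin δ ≈ 1.462, b = sin(fδ)/sin δ ≈ 1.462.
p = a·p₁ + b·p₂ ≈ (0.593, -0.192, 0.782); φ = arcsin(p_z) ≈ 51.44°, λ = atan2(p_y, p_x) ≈ -17.93°.

≈ 51.4°N, 17.9°W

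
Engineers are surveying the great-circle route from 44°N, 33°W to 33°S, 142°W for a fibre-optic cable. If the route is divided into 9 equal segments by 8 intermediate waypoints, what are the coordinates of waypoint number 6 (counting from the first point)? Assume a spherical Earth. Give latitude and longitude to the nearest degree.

Write both endpoints as unit vectors p₁, p₂ with components (cos φ cos λ, cos φ sin λ, sin φ).
The central angle between the endpoints is δ = arccos(p₁·p₂) ≈ 2.183 rad (125.1°).
Interpolate at f = 6/9 with slerp weights a = sin((1−f)δ)/sin δ ≈ 0.813, b = sin(fδ)/sin δ ≈ 1.214.
p = a·p₁ + b·p₂ ≈ (-0.312, -0.945, -0.096); φ = arcsin(p_z) ≈ -5.54°, λ = atan2(p_y, p_x) ≈ -108.26°.

≈ 6°S, 108°W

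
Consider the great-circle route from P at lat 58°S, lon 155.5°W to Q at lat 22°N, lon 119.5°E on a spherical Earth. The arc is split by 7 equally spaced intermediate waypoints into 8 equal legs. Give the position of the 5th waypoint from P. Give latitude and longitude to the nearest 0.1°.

≈ lat 12.0°S, lon 140.5°E

Convert each endpoint to a unit vector on the sphere (x = cos φ cos λ, y = cos φ sin λ, z = sin φ).
The central angle between the endpoints is δ = arccos(p₁·p₂) ≈ 1.849 rad (106.0°).
Interpolate at f = 5/8 with slerp weights a = sin((1−f)δ)/sin δ ≈ 0.665, b = sin(fδ)/sin δ ≈ 0.952.
p = a·p₁ + b·p₂ ≈ (-0.755, 0.622, -0.207); φ = arcsin(p_z) ≈ -11.96°, λ = atan2(p_y, p_x) ≈ 140.52°.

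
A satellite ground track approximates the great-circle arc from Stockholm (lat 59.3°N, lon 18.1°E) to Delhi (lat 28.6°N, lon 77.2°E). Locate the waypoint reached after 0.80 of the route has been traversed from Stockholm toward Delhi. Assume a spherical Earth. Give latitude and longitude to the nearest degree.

Write both endpoints as unit vectors p₁, p₂ with components (cos φ cos λ, cos φ sin λ, sin φ).
The central angle between the endpoints is δ = arccos(p₁·p₂) ≈ 0.874 rad (50.1°).
Interpolate at f = 0.80 with slerp weights a = sin((1−f)δ)/sin δ ≈ 0.227, b = sin(fδ)/sin δ ≈ 0.839.
p = a·p₁ + b·p₂ ≈ (0.273, 0.754, 0.597); φ = arcsin(p_z) ≈ 36.64°, λ = atan2(p_y, p_x) ≈ 70.09°.

≈ lat 37°N, lon 70°E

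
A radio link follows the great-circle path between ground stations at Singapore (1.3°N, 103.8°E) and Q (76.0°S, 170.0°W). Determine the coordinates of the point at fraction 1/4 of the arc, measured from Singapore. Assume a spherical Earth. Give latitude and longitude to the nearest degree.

Write both endpoints as unit vectors p₁, p₂ with components (cos φ cos λ, cos φ sin λ, sin φ).
The central angle between the endpoints is δ = arccos(p₁·p₂) ≈ 1.577 rad (90.3°).
Interpolate at f = 1/4 with slerp weights a = sin((1−f)δ)/sin δ ≈ 0.926, b = sin(fδ)/sin δ ≈ 0.384.
p = a·p₁ + b·p₂ ≈ (-0.312, 0.883, -0.352); φ = arcsin(p_z) ≈ -20.59°, λ = atan2(p_y, p_x) ≈ 109.48°.

≈ (21°S, 109°E)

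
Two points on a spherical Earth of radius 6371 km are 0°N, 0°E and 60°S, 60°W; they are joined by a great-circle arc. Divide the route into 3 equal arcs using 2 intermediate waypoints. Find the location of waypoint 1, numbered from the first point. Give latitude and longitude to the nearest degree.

Convert each endpoint to a unit vector on the sphere (x = cos φ cos λ, y = cos φ sin λ, z = sin φ).
The central angle between the endpoints is δ = arccos(p₁·p₂) ≈ 1.318 rad (75.5°).
Interpolate at f = 1/3 with slerp weights a = sin((1−f)δ)/sin δ ≈ 0.795, b = sin(fδ)/sin δ ≈ 0.439.
p = a·p₁ + b·p₂ ≈ (0.905, -0.190, -0.380); φ = arcsin(p_z) ≈ -22.36°, λ = atan2(p_y, p_x) ≈ -11.87°.

≈ 22°S, 12°W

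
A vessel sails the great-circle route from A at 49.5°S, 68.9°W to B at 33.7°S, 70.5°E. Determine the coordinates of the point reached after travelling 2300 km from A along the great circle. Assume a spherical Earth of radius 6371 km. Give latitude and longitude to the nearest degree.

Convert each endpoint to a unit vector on the sphere (x = cos φ cos λ, y = cos φ sin λ, z = sin φ).
The central angle between the endpoints is δ = arccos(p₁·p₂) ≈ 1.559 rad (89.3°). The total great-circle distance is δ·R ≈ 1.559 × 6371 ≈ 9933 km, so the target fraction is f = 2300/9933 ≈ 0.232.
Interpolate at f ≈ 0.232 with slerp weights a = sin((1−f)δ)/sin δ ≈ 0.931, b = sin(fδ)/sin δ ≈ 0.353.
p = a·p₁ + b·p₂ ≈ (0.316, -0.287, -0.904); φ = arcsin(p_z) ≈ -64.72°, λ = atan2(p_y, p_x) ≈ -42.29°.

≈ 65°S, 42°W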